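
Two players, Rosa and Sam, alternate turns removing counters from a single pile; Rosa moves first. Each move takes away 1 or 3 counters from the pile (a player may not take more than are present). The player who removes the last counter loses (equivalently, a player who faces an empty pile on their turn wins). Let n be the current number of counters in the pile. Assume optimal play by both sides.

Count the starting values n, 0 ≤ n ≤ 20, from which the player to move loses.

10

Compute win/loss labels from the base case upward. A position with no move is W. Any other position is W if it can reach an L in one move, else L.
n=0: no move; the opponent has just taken the last counter and therefore loses → W
n=1: →0(W) only, which is W, so L
n=2: →1(L), so W
n=3: →2(W), 0(W) — all W, so L
n=4: →3(L), so W
n=5: →4(W), 2(W) — all W, so L
n=6: →5(L), so W
n=7: →6(W), 4(W) — all W, so L
n=8: →7(L), so W
n=9: →8(W), 6(W) — all W, so L
n=10: →9(L), so W
n=11: →10(W), 8(W) — all W, so L
n=12: →11(L), so W
n=13: →12(W), 10(W) — all W, so L
n=14: →13(L), so W
n=15: →14(W), 12(W) — all W, so L
n=16: →15(L), so W
n=17: →16(W), 14(W) — all W, so L
n=18: →17(L), so W
n=19: →18(W), 16(W) — all W, so L
n=20: →19(L), so W
L entries with 0 ≤ n ≤ 20: n = 1, 3, 5, 7, 9, 11, 13, 15, 17, 19; that makes 10.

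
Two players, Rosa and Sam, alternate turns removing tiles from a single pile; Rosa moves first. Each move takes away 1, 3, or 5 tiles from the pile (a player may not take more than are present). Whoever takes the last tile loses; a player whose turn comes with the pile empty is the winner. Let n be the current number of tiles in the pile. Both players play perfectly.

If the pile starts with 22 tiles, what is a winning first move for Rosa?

Remove 1, leaving 21.

Work bottom-up. With no move the player to move wins. Otherwise the position is W if at least one move leads to an L position for the opponent, and L if every move leads to a W.
n=0: no move; the opponent has just taken the last tile and therefore loses → W
n=1: L (sole option 0(W) is W)
n=2: W (go to 1, an L position)
n=3: L (options 2(W), 0(W) are all W)
n=4: W (go to 3, an L position)
n=5: L (options 4(W), 2(W), 0(W) are all W)
n=6: W (go to 5, an L position)
n=7: L (options 6(W), 4(W), 2(W) are all W)
n=8: W (go to 7, an L position)
n=9: L (options 8(W), 6(W), 4(W) are all W)
n=10: W (go to 9, an L position)
n=11: L (options 10(W), 8(W), 6(W) are all W)
n=12: W (go to 11, an L position)
n=13: L (options 12(W), 10(W), 8(W) are all W)
n=14: W (go to 13, an L position)
n=15: L (options 14(W), 12(W), 10(W) are all W)
n=16: W (go to 15, an L position)
n=17: L (options 16(W), 14(W), 12(W) are all W)
n=18: W (go to 17, an L position)
n=19: L (options 18(W), 16(W), 14(W) are all W)
n=20: W (go to 19, an L position)
n=21: L (options 20(W), 18(W), 16(W) are all W)
n=22: W (go to 21, an L position)
From 22, the L positions reachable in one move are: 21, 19, 17. Any move reaching one of these is winning.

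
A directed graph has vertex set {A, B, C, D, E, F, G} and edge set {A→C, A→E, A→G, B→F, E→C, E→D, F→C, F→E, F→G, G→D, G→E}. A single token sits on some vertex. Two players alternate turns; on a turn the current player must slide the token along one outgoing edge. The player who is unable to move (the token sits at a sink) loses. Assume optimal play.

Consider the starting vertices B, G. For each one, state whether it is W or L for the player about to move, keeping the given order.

Classify positions by backward induction: terminal positions (no move available) are L. From any other position, the mover wins iff some move reaches an L.
Every edge goes from a vertex to one that appears earlier in the order C, D, E, G, F, A, B, so processing vertices in that order labels each vertex after all of its successors.
C: no outgoing edge → L
D: no outgoing edge → L
E: can move to D, which is L ⇒ W
G: can move to D, which is L ⇒ W
F: can move to C, which is L ⇒ W
A: can move to C, which is L ⇒ W
B: the only move is to F(W), a W ⇒ L

B: L, G: W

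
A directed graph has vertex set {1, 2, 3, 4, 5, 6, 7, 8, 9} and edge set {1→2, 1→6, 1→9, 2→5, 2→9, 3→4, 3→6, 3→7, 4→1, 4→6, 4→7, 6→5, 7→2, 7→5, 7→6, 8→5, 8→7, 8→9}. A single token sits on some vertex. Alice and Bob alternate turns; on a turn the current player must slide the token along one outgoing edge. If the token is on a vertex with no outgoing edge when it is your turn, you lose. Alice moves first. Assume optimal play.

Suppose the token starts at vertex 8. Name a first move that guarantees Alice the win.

Work bottom-up. With no move the player to move loses. Otherwise the position is W if at least one move leads to an L position for the opponent, and L if every move leads to a W.
Every edge goes from a vertex to one that appears earlier in the order 5, 9, 2, 6, 7, 8, 1, 4, 3, so processing vertices in that order labels each vertex after all of its successors.
5: no outgoing edge → L
9: no outgoing edge → L
2: →9(L), so W
6: →5(L), so W
7: →5(L), so W
8: →9(L), so W
1: →9(L), so W
4: →1(W), 7(W), 6(W) — all W, so L
3: →4(L), so W
From 8, the L positions reachable in one move are: 9, 5. Any move reaching one of these is winning.

Move to 9.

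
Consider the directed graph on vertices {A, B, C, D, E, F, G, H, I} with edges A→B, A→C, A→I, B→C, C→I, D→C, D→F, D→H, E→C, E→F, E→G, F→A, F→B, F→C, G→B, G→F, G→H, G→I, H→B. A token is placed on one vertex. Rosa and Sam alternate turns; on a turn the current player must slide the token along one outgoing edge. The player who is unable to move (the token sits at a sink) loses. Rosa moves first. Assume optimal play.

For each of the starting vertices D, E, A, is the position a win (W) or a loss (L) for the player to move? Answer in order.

Work bottom-up. With no move the player to move loses. Otherwise the position is W if at least one move leads to an L position for the opponent, and L if every move leads to a W.
Every edge goes from a vertex to one that appears earlier in the order I, C, B, A, H, F, G, E, D, so processing vertices in that order labels each vertex after all of its successors.
I: no outgoing edge → L
C: W (go to I, an L position)
B: L (sole option C(W) is W)
A: W (go to B, an L position)
H: W (go to B, an L position)
F: W (go to B, an L position)
G: W (go to B, an L position)
E: L (options G(W), F(W), C(W) are all W)
D: L (options F(W), H(W), C(W) are all W)

D: L, E: L, A: W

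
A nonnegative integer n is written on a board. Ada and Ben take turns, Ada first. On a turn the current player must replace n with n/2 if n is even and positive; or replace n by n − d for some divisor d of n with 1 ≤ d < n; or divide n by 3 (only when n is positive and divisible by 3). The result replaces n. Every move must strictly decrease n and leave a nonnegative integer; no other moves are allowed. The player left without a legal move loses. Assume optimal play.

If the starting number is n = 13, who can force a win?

Build the W/L table. Terminal = L. A non-terminal position is W if it has a move to some L; otherwise it is L.
n=0: no move → L
n=1: no move → L
n=2: can move to 1, which is L ⇒ W
n=3: can move to 1, which is L ⇒ W
n=4: moves to 2(W), 3(W); every one is W ⇒ L
n=5: can move to 4, which is L ⇒ W
n=6: can move to 4, which is L ⇒ W
n=7: the only move is to 6(W), a W ⇒ L
n=8: can move to 4, which is L ⇒ W
n=9: moves to 3(W), 6(W), 8(W); every one is W ⇒ L
n=10: can move to 9, which is L ⇒ W
n=11: the only move is to 10(W), a W ⇒ L
n=12: can move to 4, which is L ⇒ W
n=13: the only move is to 12(W), a W ⇒ L
Every move from 13 reaches a W position, so the mover loses.

Ben wins.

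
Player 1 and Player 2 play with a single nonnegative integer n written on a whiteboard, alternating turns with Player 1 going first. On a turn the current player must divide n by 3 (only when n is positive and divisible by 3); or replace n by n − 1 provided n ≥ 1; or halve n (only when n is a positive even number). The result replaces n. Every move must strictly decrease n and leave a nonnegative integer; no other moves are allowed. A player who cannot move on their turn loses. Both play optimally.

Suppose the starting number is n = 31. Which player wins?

Player 1 wins.

Work bottom-up. With no move the player to move loses. Otherwise the position is W if at least one move leads to an L position for the opponent, and L if every move leads to a W.
n=0: no move → L
n=1: can move to 0, which is L ⇒ W
n=2: the only move is to 1(W), a W ⇒ L
n=3: can move to 2, which is L ⇒ W
n=4: can move to 2, which is L ⇒ W
n=5: the only move is to 4(W), a W ⇒ L
n=6: can move to 2, which is L ⇒ W
n=7: the only move is to 6(W), a W ⇒ L
n=8: can move to 7, which is L ⇒ W
n=9: moves to 3(W), 8(W); every one is W ⇒ L
n=10: can move to 5, which is L ⇒ W
n=11: the only move is to 10(W), a W ⇒ L
n=12: can move to 11, which is L ⇒ W
n=13: the only move is to 12(W), a W ⇒ L
n=14: can move to 7, which is L ⇒ W
n=15: can move to 5, which is L ⇒ W
n=16: moves to 8(W), 15(W); every one is W ⇒ L
n=17: can move to 16, which is L ⇒ W
n=18: can move to 9, which is L ⇒ W
n=19: the only move is to 18(W), a W ⇒ L
n=20: can move to 19, which is L ⇒ W
n=21: can move to 7, which is L ⇒ W
n=22: can move to 11, which is L ⇒ W
n=23: the only move is to 22(W), a W ⇒ L
n=24: can move to 23, which is L ⇒ W
n=25: the only move is to 24(W), a W ⇒ L
n=26: can move to 13, which is L ⇒ W
n=27: can move to 9, which is L ⇒ W
n=28: moves to 14(W), 27(W); every one is W ⇒ L
n=29: can move to 28, which is L ⇒ W
n=30: moves to 10(W), 15(W), 29(W); every one is W ⇒ L
n=31: can move to 30, which is L ⇒ W
The starting position 31 is W: Player 1 should move to 30, handing over an L position.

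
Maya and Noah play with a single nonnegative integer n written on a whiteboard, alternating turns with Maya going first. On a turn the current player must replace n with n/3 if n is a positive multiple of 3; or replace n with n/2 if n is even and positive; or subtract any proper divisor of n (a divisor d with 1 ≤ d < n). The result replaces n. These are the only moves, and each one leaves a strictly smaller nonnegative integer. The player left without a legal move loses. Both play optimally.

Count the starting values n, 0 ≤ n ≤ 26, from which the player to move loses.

Classify positions by backward induction: terminal positions (no move available) are L. From any other position, the mover wins iff some move reaches an L.
n=0: no move → L
n=1: no move → L
n=2: can move to 1, which is L ⇒ W
n=3: can move to 1, which is L ⇒ W
n=4: moves to 2(W), 3(W); every one is W ⇒ L
n=5: can move to 4, which is L ⇒ W
n=6: can move to 4, which is L ⇒ W
n=7: the only move is to 6(W), a W ⇒ L
n=8: can move to 4, which is L ⇒ W
n=9: moves to 3(W), 6(W), 8(W); every one is W ⇒ L
n=10: can move to 9, which is L ⇒ W
n=11: the only move is to 10(W), a W ⇒ L
n=12: can move to 4, which is L ⇒ W
n=13: the only move is to 12(W), a W ⇒ L
n=14: can move to 7, which is L ⇒ W
n=15: moves to 5(W), 10(W), 12(W), 14(W); every one is W ⇒ L
n=16: can move to 15, which is L ⇒ W
n=17: the only move is to 16(W), a W ⇒ L
n=18: can move to 9, which is L ⇒ W
n=19: the only move is to 18(W), a W ⇒ L
n=20: can move to 15, which is L ⇒ W
n=21: can move to 7, which is L ⇒ W
n=22: can move to 11, which is L ⇒ W
n=23: the only move is to 22(W), a W ⇒ L
n=24: can move to 23, which is L ⇒ W
n=25: moves to 20(W), 24(W); every one is W ⇒ L
n=26: can move to 13, which is L ⇒ W
L entries with 0 ≤ n ≤ 26: n = 0, 1, 4, 7, 9, 11, 13, 15, 17, 19, 23, 25; that makes 12.

12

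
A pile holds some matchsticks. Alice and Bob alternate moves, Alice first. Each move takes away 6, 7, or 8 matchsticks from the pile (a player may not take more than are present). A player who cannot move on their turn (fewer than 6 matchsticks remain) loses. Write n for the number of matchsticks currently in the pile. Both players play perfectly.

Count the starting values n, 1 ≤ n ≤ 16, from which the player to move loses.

8

Positions with no move are L. A position that does have a move is losing for the player to move precisely when every available move leads to a winning position for the opponent. Fill in the labels:
n=0: no move → L
n=1: no move → L
n=2: no move → L
n=3: no move → L
n=4: no move → L
n=5: no move → L
n=6: W (go to 0, an L position)
n=7: W (go to 1, an L position)
n=8: W (go to 2, an L position)
n=9: W (go to 3, an L position)
n=10: W (go to 4, an L position)
n=11: W (go to 5, an L position)
n=12: W (go to 5, an L position)
n=13: W (go to 5, an L position)
n=14: L (options 8(W), 7(W), 6(W) are all W)
n=15: L (options 9(W), 8(W), 7(W) are all W)
n=16: L (options 10(W), 9(W), 8(W) are all W)
L entries with 1 ≤ n ≤ 16 (n=0 is outside the asked range and is not counted): n = 1, 2, 3, 4, 5, 14, 15, 16; that makes 8.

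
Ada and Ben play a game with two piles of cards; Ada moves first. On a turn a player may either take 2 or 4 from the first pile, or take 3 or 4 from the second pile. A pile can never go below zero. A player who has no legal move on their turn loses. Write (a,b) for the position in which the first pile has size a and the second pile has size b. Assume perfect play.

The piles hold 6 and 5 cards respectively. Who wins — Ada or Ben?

Ada wins.

Label each position W (a win for the player to move) or L (a loss). A position with no legal move is L; any other position is W exactly when some move reaches an L, and L when every move reaches a W.
No move ever increases a pile, so every position that can arise here has a ≤ 6 and b ≤ 5; it is enough to label the cells with 0 ≤ a ≤ 6 and 0 ≤ b ≤ 5.
Every move lowers a or b (never raises either), so fill the grid row by row in increasing a, and left to right within a row: each cell's successors are then already labelled.
      b=0  b=1  b=2  b=3  b=4  b=5
a=0:    L    L    L    W    W    W
a=1:    L    L    L    W    W    W
a=2:    W    W    W    L    L    L
a=3:    W    W    W    L    L    L
a=4:    W    W    W    W    W    W
a=5:    W    W    W    W    W    W
a=6:    L    L    L    W    W    W
Cells with no legal move (terminal, hence L): (0,0), (0,1), (0,2), (1,0), (1,1), (1,2).
The remaining L cells, each justified by listing all of its moves:
(2,3): →(0,3)(W), (2,0)(W) — all W, so L
(2,4): →(0,4)(W), (2,1)(W), (2,0)(W) — all W, so L
(2,5): →(0,5)(W), (2,2)(W), (2,1)(W) — all W, so L
(3,3): →(1,3)(W), (3,0)(W) — all W, so L
(3,4): →(1,4)(W), (3,1)(W), (3,0)(W) — all W, so L
(3,5): →(1,5)(W), (3,2)(W), (3,1)(W) — all W, so L
(6,0): →(4,0)(W), (2,0)(W) — all W, so L
(6,1): →(4,1)(W), (2,1)(W) — all W, so L
(6,2): →(4,2)(W), (2,2)(W) — all W, so L
Every other cell has at least one move into one of the L cells above, so it is W.
The starting position (6,5) is W: Ada should move to (2,5), handing over an L position.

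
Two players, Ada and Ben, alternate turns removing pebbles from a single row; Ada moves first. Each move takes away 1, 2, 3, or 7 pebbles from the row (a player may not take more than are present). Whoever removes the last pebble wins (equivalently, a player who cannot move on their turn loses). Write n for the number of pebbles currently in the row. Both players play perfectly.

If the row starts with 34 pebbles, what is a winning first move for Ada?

Remove 2, leaving 32.

Use the standard recursion: the mover loses at a terminal position; elsewhere, the mover wins exactly when some move hands the opponent an L position.
n=0: no move → L
n=1: reaches L-position 0 → W
n=2: reaches L-position 0 → W
n=3: reaches L-position 0 → W
n=4: only reaches 3(W), 2(W), 1(W), all W → L
n=5: reaches L-position 4 → W
n=6: reaches L-position 4 → W
n=7: reaches L-position 4 → W
n=8: only reaches 7(W), 6(W), 5(W), 1(W), all W → L
n=9: reaches L-position 8 → W
n=10: reaches L-position 8 → W
n=11: reaches L-position 8 → W
n=12: only reaches 11(W), 10(W), 9(W), 5(W), all W → L
n=13: reaches L-position 12 → W
n=14: reaches L-position 12 → W
n=15: reaches L-position 12 → W
n=16: only reaches 15(W), 14(W), 13(W), 9(W), all W → L
n=17: reaches L-position 16 → W
n=18: reaches L-position 16 → W
n=19: reaches L-position 16 → W
n=20: only reaches 19(W), 18(W), 17(W), 13(W), all W → L
n=21: reaches L-position 20 → W
n=22: reaches L-position 20 → W
n=23: reaches L-position 20 → W
n=24: only reaches 23(W), 22(W), 21(W), 17(W), all W → L
n=25: reaches L-position 24 → W
n=26: reaches L-position 24 → W
n=27: reaches L-position 24 → W
n=28: only reaches 27(W), 26(W), 25(W), 21(W), all W → L
n=29: reaches L-position 28 → W
n=30: reaches L-position 28 → W
n=31: reaches L-position 28 → W
n=32: only reaches 31(W), 30(W), 29(W), 25(W), all W → L
n=33: reaches L-position 32 → W
n=34: reaches L-position 32 → W
From 34, the L positions reachable in one move are: 32.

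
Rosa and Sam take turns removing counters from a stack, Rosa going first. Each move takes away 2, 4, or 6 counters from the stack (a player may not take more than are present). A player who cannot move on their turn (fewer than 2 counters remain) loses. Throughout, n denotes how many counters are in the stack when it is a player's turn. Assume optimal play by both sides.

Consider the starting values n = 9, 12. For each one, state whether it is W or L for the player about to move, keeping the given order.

Positions with no move are L. A position that does have a move is losing for the player to move precisely when every available move leads to a winning position for the opponent. Fill in the labels:
n=0: no move → L
n=1: no move → L
n=2: W (go to 0, an L position)
n=3: W (go to 1, an L position)
n=4: W (go to 0, an L position)
n=5: W (go to 1, an L position)
n=6: W (go to 0, an L position)
n=7: W (go to 1, an L position)
n=8: L (options 6(W), 4(W), 2(W) are all W)
n=9: L (options 7(W), 5(W), 3(W) are all W)
n=10: W (go to 8, an L position)
n=11: W (go to 9, an L position)
n=12: W (go to 8, an L position)

9: L, 12: W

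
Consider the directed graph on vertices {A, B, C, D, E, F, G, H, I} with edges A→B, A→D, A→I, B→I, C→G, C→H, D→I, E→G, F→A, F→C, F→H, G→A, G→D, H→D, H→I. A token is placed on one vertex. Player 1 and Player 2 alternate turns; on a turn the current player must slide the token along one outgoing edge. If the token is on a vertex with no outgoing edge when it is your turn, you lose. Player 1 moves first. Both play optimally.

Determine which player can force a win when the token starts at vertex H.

Player 1 wins.

Work bottom-up. With no move the player to move loses. Otherwise the position is W if at least one move leads to an L position for the opponent, and L if every move leads to a W.
Every edge goes from a vertex to one that appears earlier in the order I, B, D, H, A, G, C, F, E, so processing vertices in that order labels each vertex after all of its successors.
I: no outgoing edge → L
B: →I(L), so W
D: →I(L), so W
H: →I(L), so W
A: →I(L), so W
G: →A(W), D(W) — all W, so L
C: →G(L), so W
F: →C(W), A(W), H(W) — all W, so L
E: →G(L), so W
From H Player 1 can move to I, reaching an L position.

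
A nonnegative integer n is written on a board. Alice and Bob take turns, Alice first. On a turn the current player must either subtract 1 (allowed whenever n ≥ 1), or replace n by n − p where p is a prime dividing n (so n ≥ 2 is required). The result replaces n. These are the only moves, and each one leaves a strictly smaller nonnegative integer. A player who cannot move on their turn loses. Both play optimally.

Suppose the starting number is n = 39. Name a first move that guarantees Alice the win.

Move to 36.

Positions with no move are L. A position that does have a move is losing for the player to move precisely when every available move leads to a winning position for the opponent. Fill in the labels:
n=0: no move → L
n=1: can move to 0, which is L ⇒ W
n=2: can move to 0, which is L ⇒ W
n=3: can move to 0, which is L ⇒ W
n=4: moves to 2(W), 3(W); every one is W ⇒ L
n=5: can move to 0, which is L ⇒ W
n=6: can move to 4, which is L ⇒ W
n=7: can move to 0, which is L ⇒ W
n=8: moves to 6(W), 7(W); every one is W ⇒ L
n=9: can move to 8, which is L ⇒ W
n=10: can move to 8, which is L ⇒ W
n=11: can move to 0, which is L ⇒ W
n=12: moves to 9(W), 10(W), 11(W); every one is W ⇒ L
n=13: can move to 0, which is L ⇒ W
n=14: can move to 12, which is L ⇒ W
n=15: can move to 12, which is L ⇒ W
n=16: moves to 14(W), 15(W); every one is W ⇒ L
n=17: can move to 0, which is L ⇒ W
n=18: can move to 16, which is L ⇒ W
n=19: can move to 0, which is L ⇒ W
n=20: moves to 15(W), 18(W), 19(W); every one is W ⇒ L
n=21: can move to 20, which is L ⇒ W
n=22: can move to 20, which is L ⇒ W
n=23: can move to 0, which is L ⇒ W
n=24: moves to 21(W), 22(W), 23(W); every one is W ⇒ L
n=25: can move to 20, which is L ⇒ W
n=26: can move to 24, which is L ⇒ W
n=27: can move to 24, which is L ⇒ W
n=28: moves to 21(W), 26(W), 27(W); every one is W ⇒ L
n=29: can move to 0, which is L ⇒ W
n=30: can move to 28, which is L ⇒ W
n=31: can move to 0, which is L ⇒ W
n=32: moves to 30(W), 31(W); every one is W ⇒ L
n=33: can move to 32, which is L ⇒ W
n=34: can move to 32, which is L ⇒ W
n=35: can move to 28, which is L ⇒ W
n=36: moves to 33(W), 34(W), 35(W); every one is W ⇒ L
n=37: can move to 0, which is L ⇒ W
n=38: can move to 36, which is L ⇒ W
n=39: can move to 36, which is L ⇒ W
From 39, the L positions reachable in one move are: 36.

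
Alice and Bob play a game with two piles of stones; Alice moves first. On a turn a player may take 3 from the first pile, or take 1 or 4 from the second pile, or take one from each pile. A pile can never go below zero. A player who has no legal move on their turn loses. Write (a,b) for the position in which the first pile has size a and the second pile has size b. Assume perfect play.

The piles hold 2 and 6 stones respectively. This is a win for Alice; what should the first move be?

Work bottom-up. With no move the player to move loses. Otherwise the position is W if at least one move leads to an L position for the opponent, and L if every move leads to a W.
No move ever increases a pile, so every position that can arise here has a ≤ 2 and b ≤ 6; it is enough to label the cells with 0 ≤ a ≤ 2 and 0 ≤ b ≤ 6.
Every move lowers a or b (never raises either), so fill the grid row by row in increasing a, and left to right within a row: each cell's successors are then already labelled.
      b=0  b=1  b=2  b=3  b=4  b=5  b=6
a=0:    L    W    L    W    W    L    W
a=1:    L    W    L    W    W    L    W
a=2:    L    W    L    W    W    L    W
Cells with no legal move (terminal, hence L): (0,0), (1,0), (2,0).
The remaining L cells, each justified by listing all of its moves:
(0,2): only reaches (0,1)(W), which is W → L
(0,5): only reaches (0,4)(W), (0,1)(W), all W → L
(1,2): only reaches (1,1)(W), (0,1)(W), all W → L
(1,5): only reaches (1,4)(W), (1,1)(W), (0,4)(W), all W → L
(2,2): only reaches (2,1)(W), (1,1)(W), all W → L
(2,5): only reaches (2,4)(W), (2,1)(W), (1,4)(W), all W → L
Every other cell has at least one move into one of the L cells above, so it is W.
From (2,6), the L positions reachable in one move are: (2,5), (2,2), (1,5). Any move reaching one of these is winning.

Move to (2,5).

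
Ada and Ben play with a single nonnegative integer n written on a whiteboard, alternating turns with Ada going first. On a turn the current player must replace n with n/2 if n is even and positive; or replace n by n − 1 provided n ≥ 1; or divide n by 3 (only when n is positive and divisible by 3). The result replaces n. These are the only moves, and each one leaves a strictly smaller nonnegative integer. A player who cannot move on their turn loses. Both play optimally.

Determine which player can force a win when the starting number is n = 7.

Ben wins.

Work bottom-up. With no move the player to move loses. Otherwise the position is W if at least one move leads to an L position for the opponent, and L if every move leads to a W.
n=0: no move → L
n=1: reaches L-position 0 → W
n=2: only reaches 1(W), which is W → L
n=3: reaches L-position 2 → W
n=4: reaches L-position 2 → W
n=5: only reaches 4(W), which is W → L
n=6: reaches L-position 2 → W
n=7: only reaches 6(W), which is W → L
Every move from 7 reaches a W position, so the mover loses.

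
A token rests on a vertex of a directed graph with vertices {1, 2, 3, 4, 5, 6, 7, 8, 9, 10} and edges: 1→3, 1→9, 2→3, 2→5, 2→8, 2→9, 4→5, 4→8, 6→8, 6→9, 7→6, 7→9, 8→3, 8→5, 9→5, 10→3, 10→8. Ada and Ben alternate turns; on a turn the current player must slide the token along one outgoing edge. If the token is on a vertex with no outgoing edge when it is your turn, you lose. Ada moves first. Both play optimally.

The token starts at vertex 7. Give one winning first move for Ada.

Classify positions by backward induction: terminal positions (no move available) are L. From any other position, the mover wins iff some move reaches an L.
Every edge goes from a vertex to one that appears earlier in the order 5, 3, 8, 10, 9, 1, 4, 2, 6, 7, so processing vertices in that order labels each vertex after all of its successors.
5: no outgoing edge → L
3: no outgoing edge → L
8: reaches L-position 3 → W
10: reaches L-position 3 → W
9: reaches L-position 5 → W
1: reaches L-position 3 → W
4: reaches L-position 5 → W
2: reaches L-position 3 → W
6: only reaches 9(W), 8(W), all W → L
7: reaches L-position 6 → W
From 7, the L positions reachable in one move are: 6.

Move to 6.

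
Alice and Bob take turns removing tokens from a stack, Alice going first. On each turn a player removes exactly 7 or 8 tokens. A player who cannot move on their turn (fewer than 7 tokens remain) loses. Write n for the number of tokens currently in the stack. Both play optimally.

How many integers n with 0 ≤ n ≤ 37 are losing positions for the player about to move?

Work bottom-up. With no move the player to move loses. Otherwise the position is W if at least one move leads to an L position for the opponent, and L if every move leads to a W.
n=0: no move → L
n=1: no move → L
n=2: no move → L
n=3: no move → L
n=4: no move → L
n=5: no move → L
n=6: no move → L
n=7: reaches L-position 0 → W
n=8: reaches L-position 1 → W
n=9: reaches L-position 2 → W
n=10: reaches L-position 3 → W
n=11: reaches L-position 4 → W
n=12: reaches L-position 5 → W
n=13: reaches L-position 6 → W
n=14: reaches L-position 6 → W
n=15: only reaches 8(W), 7(W), all W → L
n=16: only reaches 9(W), 8(W), all W → L
n=17: only reaches 10(W), 9(W), all W → L
n=18: only reaches 11(W), 10(W), all W → L
n=19: only reaches 12(W), 11(W), all W → L
n=20: only reaches 13(W), 12(W), all W → L
n=21: only reaches 14(W), 13(W), all W → L
n=22: reaches L-position 15 → W
n=23: reaches L-position 16 → W
n=24: reaches L-position 17 → W
n=25: reaches L-position 18 → W
n=26: reaches L-position 19 → W
n=27: reaches L-position 20 → W
n=28: reaches L-position 21 → W
n=29: reaches L-position 21 → W
n=30: only reaches 23(W), 22(W), all W → L
n=31: only reaches 24(W), 23(W), all W → L
n=32: only reaches 25(W), 24(W), all W → L
n=33: only reaches 26(W), 25(W), all W → L
n=34: only reaches 27(W), 26(W), all W → L
n=35: only reaches 28(W), 27(W), all W → L
n=36: only reaches 29(W), 28(W), all W → L
n=37: reaches L-position 30 → W
L entries with 0 ≤ n ≤ 37: n = 0, 1, 2, 3, 4, 5, 6, 15, 16, 17, 18, 19, 20, 21, 30, 31, 32, 33, 34, 35, 36; that makes 21.

21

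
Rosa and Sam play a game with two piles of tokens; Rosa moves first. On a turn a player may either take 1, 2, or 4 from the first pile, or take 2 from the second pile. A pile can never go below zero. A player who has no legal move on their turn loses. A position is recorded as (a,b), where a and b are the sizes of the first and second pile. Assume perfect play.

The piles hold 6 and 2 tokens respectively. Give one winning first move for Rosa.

Move to (4,2).

Compute win/loss labels from the base case upward. A position with no move is L. Any other position is W if it can reach an L in one move, else L.
No move ever increases a pile, so every position that can arise here has a ≤ 6 and b ≤ 2; it is enough to label the cells with 0 ≤ a ≤ 6 and 0 ≤ b ≤ 2.
Every move lowers a or b (never raises either), so fill the grid row by row in increasing a, and left to right within a row: each cell's successors are then already labelled.
      b=0  b=1  b=2
a=0:    L    L    W
a=1:    W    W    L
a=2:    W    W    W
a=3:    L    L    W
a=4:    W    W    L
a=5:    W    W    W
a=6:    L    L    W
Cells with no legal move (terminal, hence L): (0,0), (0,1).
The remaining L cells, each justified by listing all of its moves:
(1,2): moves to (0,2)(W), (1,0)(W); every one is W ⇒ L
(3,0): moves to (2,0)(W), (1,0)(W); every one is W ⇒ L
(3,1): moves to (2,1)(W), (1,1)(W); every one is W ⇒ L
(4,2): moves to (3,2)(W), (2,2)(W), (0,2)(W), (4,0)(W); every one is W ⇒ L
(6,0): moves to (5,0)(W), (4,0)(W), (2,0)(W); every one is W ⇒ L
(6,1): moves to (5,1)(W), (4,1)(W), (2,1)(W); every one is W ⇒ L
Every other cell has at least one move into one of the L cells above, so it is W.
From (6,2), the L positions reachable in one move are: (4,2), (6,0). Any move reaching one of these is winning.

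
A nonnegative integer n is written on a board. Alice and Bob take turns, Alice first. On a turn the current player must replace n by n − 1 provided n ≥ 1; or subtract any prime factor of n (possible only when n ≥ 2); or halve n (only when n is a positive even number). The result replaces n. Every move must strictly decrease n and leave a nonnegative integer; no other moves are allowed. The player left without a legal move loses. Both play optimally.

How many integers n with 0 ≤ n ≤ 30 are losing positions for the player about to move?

Label each position W (a win for the player to move) or L (a loss). A position with no legal move is L; any other position is W exactly when some move reaches an L, and L when every move reaches a W.
n=0: no move → L
n=1: can move to 0, which is L ⇒ W
n=2: can move to 0, which is L ⇒ W
n=3: can move to 0, which is L ⇒ W
n=4: moves to 2(W), 3(W); every one is W ⇒ L
n=5: can move to 0, which is L ⇒ W
n=6: can move to 4, which is L ⇒ W
n=7: can move to 0, which is L ⇒ W
n=8: can move to 4, which is L ⇒ W
n=9: moves to 6(W), 8(W); every one is W ⇒ L
n=10: can move to 9, which is L ⇒ W
n=11: can move to 0, which is L ⇒ W
n=12: can move to 9, which is L ⇒ W
n=13: can move to 0, which is L ⇒ W
n=14: moves to 7(W), 12(W), 13(W); every one is W ⇒ L
n=15: can move to 14, which is L ⇒ W
n=16: can move to 14, which is L ⇒ W
n=17: can move to 0, which is L ⇒ W
n=18: can move to 9, which is L ⇒ W
n=19: can move to 0, which is L ⇒ W
n=20: moves to 10(W), 15(W), 18(W), 19(W); every one is W ⇒ L
n=21: can move to 14, which is L ⇒ W
n=22: can move to 20, which is L ⇒ W
n=23: can move to 0, which is L ⇒ W
n=24: moves to 12(W), 21(W), 22(W), 23(W); every one is W ⇒ L
n=25: can move to 20, which is L ⇒ W
n=26: can move to 24, which is L ⇒ W
n=27: can move to 24, which is L ⇒ W
n=28: can move to 14, which is L ⇒ W
n=29: can move to 0, which is L ⇒ W
n=30: moves to 15(W), 25(W), 27(W), 28(W), 29(W); every one is W ⇒ L
L entries with 0 ≤ n ≤ 30: n = 0, 4, 9, 14, 20, 24, 30; that makes 7.

7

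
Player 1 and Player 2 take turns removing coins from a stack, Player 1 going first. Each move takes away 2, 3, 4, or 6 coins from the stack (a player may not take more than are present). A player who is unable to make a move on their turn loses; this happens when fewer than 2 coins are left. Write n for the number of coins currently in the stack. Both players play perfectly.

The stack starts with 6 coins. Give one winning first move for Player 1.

Label each position W (a win for the player to move) or L (a loss). A position with no legal move is L; any other position is W exactly when some move reaches an L, and L when every move reaches a W.
n=0: no move → L
n=1: no move → L
n=2: →0(L), so W
n=3: →1(L), so W
n=4: →1(L), so W
n=5: →1(L), so W
n=6: →0(L), so W
From 6, the L positions reachable in one move are: 0.

Remove 6, leaving 0.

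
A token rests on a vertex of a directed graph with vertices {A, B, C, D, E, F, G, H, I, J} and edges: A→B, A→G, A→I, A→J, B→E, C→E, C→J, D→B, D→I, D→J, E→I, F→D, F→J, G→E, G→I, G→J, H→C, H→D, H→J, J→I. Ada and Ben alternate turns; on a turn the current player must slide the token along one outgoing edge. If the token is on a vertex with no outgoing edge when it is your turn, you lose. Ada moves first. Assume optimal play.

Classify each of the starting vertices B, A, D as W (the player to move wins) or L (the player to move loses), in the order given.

Compute win/loss labels from the base case upward. A position with no move is L. Any other position is W if it can reach an L in one move, else L.
Every edge goes from a vertex to one that appears earlier in the order I, J, E, B, D, C, G, A, H, F, so processing vertices in that order labels each vertex after all of its successors.
I: no outgoing edge → L
J: reaches L-position I → W
E: reaches L-position I → W
B: only reaches E(W), which is W → L
D: reaches L-position B → W
C: only reaches E(W), J(W), all W → L
G: reaches L-position I → W
A: reaches L-position B → W
H: reaches L-position C → W
F: only reaches D(W), J(W), all W → L

B: L, A: W, D: W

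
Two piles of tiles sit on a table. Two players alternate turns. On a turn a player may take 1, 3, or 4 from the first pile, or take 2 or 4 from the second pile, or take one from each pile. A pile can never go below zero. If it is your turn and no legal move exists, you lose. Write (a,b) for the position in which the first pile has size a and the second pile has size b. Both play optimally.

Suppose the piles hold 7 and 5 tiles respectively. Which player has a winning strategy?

The first player wins.

Compute win/loss labels from the base case upward. A position with no move is L. Any other position is W if it can reach an L in one move, else L.
No move ever increases a pile, so every position that can arise here has a ≤ 7 and b ≤ 5; it is enough to label the cells with 0 ≤ a ≤ 7 and 0 ≤ b ≤ 5.
Every move lowers a or b (never raises either), so fill the grid row by row in increasing a, and left to right within a row: each cell's successors are then already labelled.
      b=0  b=1  b=2  b=3  b=4  b=5
a=0:    L    L    W    W    W    W
a=1:    W    W    W    L    L    W
a=2:    L    L    W    W    W    W
a=3:    W    W    W    L    L    W
a=4:    W    W    L    W    W    W
a=5:    W    W    W    W    W    L
a=6:    W    W    L    W    W    W
a=7:    L    L    W    W    W    W
Cells with no legal move (terminal, hence L): (0,0), (0,1).
The remaining L cells, each justified by listing all of its moves:
(1,3): only reaches (0,3)(W), (1,1)(W), (0,2)(W), all W → L
(1,4): only reaches (0,4)(W), (1,2)(W), (1,0)(W), (0,3)(W), all W → L
(2,0): only reaches (1,0)(W), which is W → L
(2,1): only reaches (1,1)(W), (1,0)(W), all W → L
(3,3): only reaches (2,3)(W), (0,3)(W), (3,1)(W), (2,2)(W), all W → L
(3,4): only reaches (2,4)(W), (0,4)(W), (3,2)(W), (3,0)(W), (2,3)(W), all W → L
(4,2): only reaches (3,2)(W), (1,2)(W), (0,2)(W), (4,0)(W), (3,1)(W), all W → L
(5,5): only reaches (4,5)(W), (2,5)(W), (1,5)(W), (5,3)(W), (5,1)(W), (4,4)(W), all W → L
(6,2): only reaches (5,2)(W), (3,2)(W), (2,2)(W), (6,0)(W), (5,1)(W), all W → L
(7,0): only reaches (6,0)(W), (4,0)(W), (3,0)(W), all W → L
(7,1): only reaches (6,1)(W), (4,1)(W), (3,1)(W), (6,0)(W), all W → L
Every other cell has at least one move into one of the L cells above, so it is W.
The starting position (7,5) is W: the player to move should move to (7,1), handing over an L position.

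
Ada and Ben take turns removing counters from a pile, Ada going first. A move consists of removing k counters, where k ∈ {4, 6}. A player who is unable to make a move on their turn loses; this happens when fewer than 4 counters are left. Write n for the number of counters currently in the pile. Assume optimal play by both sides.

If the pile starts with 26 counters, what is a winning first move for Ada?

Remove 4, leaving 22.

Label each position W (a win for the player to move) or L (a loss). A position with no legal move is L; any other position is W exactly when some move reaches an L, and L when every move reaches a W.
n=0: no move → L
n=1: no move → L
n=2: no move → L
n=3: no move → L
n=4: reaches L-position 0 → W
n=5: reaches L-position 1 → W
n=6: reaches L-position 2 → W
n=7: reaches L-position 3 → W
n=8: reaches L-position 2 → W
n=9: reaches L-position 3 → W
n=10: only reaches 6(W), 4(W), all W → L
n=11: only reaches 7(W), 5(W), all W → L
n=12: only reaches 8(W), 6(W), all W → L
n=13: only reaches 9(W), 7(W), all W → L
n=14: reaches L-position 10 → W
n=15: reaches L-position 11 → W
n=16: reaches L-position 12 → W
n=17: reaches L-position 13 → W
n=18: reaches L-position 12 → W
n=19: reaches L-position 13 → W
n=20: only reaches 16(W), 14(W), all W → L
n=21: only reaches 17(W), 15(W), all W → L
n=22: only reaches 18(W), 16(W), all W → L
n=23: only reaches 19(W), 17(W), all W → L
n=24: reaches L-position 20 → W
n=25: reaches L-position 21 → W
n=26: reaches L-position 22 → W
From 26, the L positions reachable in one move are: 22, 20. Any move reaching one of these is winning.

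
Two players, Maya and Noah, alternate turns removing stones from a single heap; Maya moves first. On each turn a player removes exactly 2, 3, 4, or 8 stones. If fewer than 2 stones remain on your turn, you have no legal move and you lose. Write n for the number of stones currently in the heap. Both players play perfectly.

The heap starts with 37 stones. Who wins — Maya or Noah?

Noah wins.

Classify positions by backward induction: terminal positions (no move available) are L. From any other position, the mover wins iff some move reaches an L.
n=0: no move → L
n=1: no move → L
n=2: reaches L-position 0 → W
n=3: reaches L-position 1 → W
n=4: reaches L-position 1 → W
n=5: reaches L-position 1 → W
n=6: only reaches 4(W), 3(W), 2(W), all W → L
n=7: only reaches 5(W), 4(W), 3(W), all W → L
n=8: reaches L-position 6 → W
n=9: reaches L-position 7 → W
n=10: reaches L-position 7 → W
n=11: reaches L-position 7 → W
n=12: only reaches 10(W), 9(W), 8(W), 4(W), all W → L
n=13: only reaches 11(W), 10(W), 9(W), 5(W), all W → L
n=14: reaches L-position 12 → W
n=15: reaches L-position 13 → W
n=16: reaches L-position 13 → W
n=17: reaches L-position 13 → W
n=18: only reaches 16(W), 15(W), 14(W), 10(W), all W → L
n=19: only reaches 17(W), 16(W), 15(W), 11(W), all W → L
n=20: reaches L-position 18 → W
n=21: reaches L-position 19 → W
n=22: reaches L-position 19 → W
n=23: reaches L-position 19 → W
n=24: only reaches 22(W), 21(W), 20(W), 16(W), all W → L
n=25: only reaches 23(W), 22(W), 21(W), 17(W), all W → L
n=26: reaches L-position 24 → W
n=27: reaches L-position 25 → W
n=28: reaches L-position 25 → W
n=29: reaches L-position 25 → W
n=30: only reaches 28(W), 27(W), 26(W), 22(W), all W → L
n=31: only reaches 29(W), 28(W), 27(W), 23(W), all W → L
n=32: reaches L-position 30 → W
n=33: reaches L-position 31 → W
n=34: reaches L-position 31 → W
n=35: reaches L-position 31 → W
n=36: only reaches 34(W), 33(W), 32(W), 28(W), all W → L
n=37: only reaches 35(W), 34(W), 33(W), 29(W), all W → L
The starting position 37 is L: whatever Maya does, the opponent receives a W position.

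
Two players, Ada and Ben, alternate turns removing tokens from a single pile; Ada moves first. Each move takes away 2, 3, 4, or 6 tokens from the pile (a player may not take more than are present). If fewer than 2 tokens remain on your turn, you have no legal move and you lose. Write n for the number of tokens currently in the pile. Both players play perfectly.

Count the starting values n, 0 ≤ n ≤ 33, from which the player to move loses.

10

Compute win/loss labels from the base case upward. A position with no move is L. Any other position is W if it can reach an L in one move, else L.
n=0: no move → L
n=1: no move → L
n=2: reaches L-position 0 → W
n=3: reaches L-position 1 → W
n=4: reaches L-position 1 → W
n=5: reaches L-position 1 → W
n=6: reaches L-position 0 → W
n=7: reaches L-position 1 → W
n=8: only reaches 6(W), 5(W), 4(W), 2(W), all W → L
n=9: only reaches 7(W), 6(W), 5(W), 3(W), all W → L
n=10: reaches L-position 8 → W
n=11: reaches L-position 9 → W
n=12: reaches L-position 9 → W
n=13: reaches L-position 9 → W
n=14: reaches L-position 8 → W
n=15: reaches L-position 9 → W
n=16: only reaches 14(W), 13(W), 12(W), 10(W), all W → L
n=17: only reaches 15(W), 14(W), 13(W), 11(W), all W → L
n=18: reaches L-position 16 → W
n=19: reaches L-position 17 → W
n=20: reaches L-position 17 → W
n=21: reaches L-position 17 → W
n=22: reaches L-position 16 → W
n=23: reaches L-position 17 → W
n=24: only reaches 22(W), 21(W), 20(W), 18(W), all W → L
n=25: only reaches 23(W), 22(W), 21(W), 19(W), all W → L
n=26: reaches L-position 24 → W
n=27: reaches L-position 25 → W
n=28: reaches L-position 25 → W
n=29: reaches L-position 25 → W
n=30: reaches L-position 24 → W
n=31: reaches L-position 25 → W
n=32: only reaches 30(W), 29(W), 28(W), 26(W), all W → L
n=33: only reaches 31(W), 30(W), 29(W), 27(W), all W → L
L entries with 0 ≤ n ≤ 33: n = 0, 1, 8, 9, 16, 17, 24, 25, 32, 33; that makes 10.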